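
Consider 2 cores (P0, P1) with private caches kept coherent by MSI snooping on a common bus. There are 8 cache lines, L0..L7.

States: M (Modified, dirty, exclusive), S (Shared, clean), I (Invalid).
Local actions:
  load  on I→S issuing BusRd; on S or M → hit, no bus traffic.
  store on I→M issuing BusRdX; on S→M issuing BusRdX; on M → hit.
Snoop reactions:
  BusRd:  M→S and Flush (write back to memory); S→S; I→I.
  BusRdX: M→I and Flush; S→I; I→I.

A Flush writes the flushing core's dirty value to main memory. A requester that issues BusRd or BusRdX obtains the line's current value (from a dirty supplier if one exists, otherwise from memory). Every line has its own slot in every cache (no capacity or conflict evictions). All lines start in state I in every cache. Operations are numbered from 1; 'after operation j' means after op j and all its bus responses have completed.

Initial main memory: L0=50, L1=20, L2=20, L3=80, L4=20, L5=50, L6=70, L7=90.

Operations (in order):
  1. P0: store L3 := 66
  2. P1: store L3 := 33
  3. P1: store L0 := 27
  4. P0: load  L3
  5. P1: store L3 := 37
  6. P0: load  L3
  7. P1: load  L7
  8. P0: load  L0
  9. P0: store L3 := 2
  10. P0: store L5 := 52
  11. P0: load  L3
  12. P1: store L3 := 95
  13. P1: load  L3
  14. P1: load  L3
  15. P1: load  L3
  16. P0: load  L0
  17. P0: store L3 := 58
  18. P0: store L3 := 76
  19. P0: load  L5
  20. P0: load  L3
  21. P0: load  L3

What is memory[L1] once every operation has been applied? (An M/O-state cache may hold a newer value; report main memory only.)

  op1 P0: store L3 := 66 → M/I on L3; bus BusRdX; mem=80
  op2 P1: store L3 := 33 → I/M on L3; bus BusRdX Flush; mem=66
  op3 P1: store L0 := 27 → I/M on L0; bus BusRdX; mem=50
  op4 P0: load  L3 → S/S on L3; bus BusRd Flush; mem=33
  op5 P1: store L3 := 37 → I/M on L3; bus BusRdX; mem=33
  op6 P0: load  L3 → S/S on L3; bus BusRd Flush; mem=37
  op7 P1: load  L7 → I/S on L7; bus BusRd; mem=90
  op8 P0: load  L0 → S/S on L0; bus BusRd Flush; mem=27
  op9 P0: store L3 := 2 → M/I on L3; bus BusRdX; mem=37
  op10 P0: store L5 := 52 → M/I on L5; bus BusRdX; mem=50
  op11 P0: load  L3 → M/I on L3; bus (none); mem=37
  op12 P1: store L3 := 95 → I/M on L3; bus BusRdX Flush; mem=2
  op13 P1: load  L3 → I/M on L3; bus (none); mem=2
  op14 P1: load  L3 → I/M on L3; bus (none); mem=2
  op15 P1: load  L3 → I/M on L3; bus (none); mem=2
  op16 P0: load  L0 → S/S on L0; bus (none); mem=27
  op17 P0: store L3 := 58 → M/I on L3; bus BusRdX Flush; mem=95
  op18 P0: store L3 := 76 → M/I on L3; bus (none); mem=95
  op19 P0: load  L5 → M/I on L5; bus (none); mem=50
  op20 P0: load  L3 → M/I on L3; bus (none); mem=95
  op21 P0: load  L3 → M/I on L3; bus (none); mem=95

memory[L1] = 20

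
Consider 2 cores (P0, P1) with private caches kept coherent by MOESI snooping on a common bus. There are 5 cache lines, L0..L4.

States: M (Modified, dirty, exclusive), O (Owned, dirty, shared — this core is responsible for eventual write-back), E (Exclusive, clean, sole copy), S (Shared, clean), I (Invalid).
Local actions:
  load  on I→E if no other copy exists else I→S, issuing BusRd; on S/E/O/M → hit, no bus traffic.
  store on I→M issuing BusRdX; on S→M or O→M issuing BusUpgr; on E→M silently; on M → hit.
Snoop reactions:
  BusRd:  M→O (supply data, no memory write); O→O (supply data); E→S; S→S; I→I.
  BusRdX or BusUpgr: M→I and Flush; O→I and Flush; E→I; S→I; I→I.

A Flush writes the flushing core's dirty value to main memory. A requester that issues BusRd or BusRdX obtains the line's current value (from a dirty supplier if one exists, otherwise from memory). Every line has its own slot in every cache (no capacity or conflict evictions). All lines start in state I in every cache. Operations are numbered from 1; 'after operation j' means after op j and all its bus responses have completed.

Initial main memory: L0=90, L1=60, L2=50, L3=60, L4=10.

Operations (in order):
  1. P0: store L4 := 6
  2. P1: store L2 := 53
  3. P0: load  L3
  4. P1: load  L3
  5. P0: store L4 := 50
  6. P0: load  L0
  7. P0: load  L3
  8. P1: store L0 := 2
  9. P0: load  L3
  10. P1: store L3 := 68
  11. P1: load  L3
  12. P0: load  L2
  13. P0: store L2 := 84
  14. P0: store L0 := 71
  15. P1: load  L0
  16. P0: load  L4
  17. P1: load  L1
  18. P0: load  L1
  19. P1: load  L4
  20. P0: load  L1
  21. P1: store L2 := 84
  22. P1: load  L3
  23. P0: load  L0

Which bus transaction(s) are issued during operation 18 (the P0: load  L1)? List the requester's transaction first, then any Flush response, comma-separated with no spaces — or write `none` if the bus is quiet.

1. P0: store L4 := 6  bus=[BusRdX]  L4: P0=M P1=I  mem[L4]=10
2. P1: store L2 := 53  bus=[BusRdX]  L2: P0=I P1=M  mem[L2]=50
3. P0: load  L3  bus=[BusRd]  L3: P0=E P1=I  mem[L3]=60
4. P1: load  L3  bus=[BusRd]  L3: P0=S P1=S  mem[L3]=60
5. P0: store L4 := 50  bus=[-]  L4: P0=M P1=I  mem[L4]=10
6. P0: load  L0  bus=[BusRd]  L0: P0=E P1=I  mem[L0]=90
7. P0: load  L3  bus=[-]  L3: P0=S P1=S  mem[L3]=60
8. P1: store L0 := 2  bus=[BusRdX]  L0: P0=I P1=M  mem[L0]=90
9. P0: load  L3  bus=[-]  L3: P0=S P1=S  mem[L3]=60
10. P1: store L3 := 68  bus=[BusUpgr]  L3: P0=I P1=M  mem[L3]=60
11. P1: load  L3  bus=[-]  L3: P0=I P1=M  mem[L3]=60
12. P0: load  L2  bus=[BusRd]  L2: P0=S P1=O  mem[L2]=50
13. P0: store L2 := 84  bus=[BusUpgr,Flush]  L2: P0=M P1=I  mem[L2]=53
14. P0: store L0 := 71  bus=[BusRdX,Flush]  L0: P0=M P1=I  mem[L0]=2
15. P1: load  L0  bus=[BusRd]  L0: P0=O P1=S  mem[L0]=2
16. P0: load  L4  bus=[-]  L4: P0=M P1=I  mem[L4]=10
17. P1: load  L1  bus=[BusRd]  L1: P0=I P1=E  mem[L1]=60
18. P0: load  L1  bus=[BusRd]  L1: P0=S P1=S  mem[L1]=60
19. P1: load  L4  bus=[BusRd]  L4: P0=O P1=S  mem[L4]=10
20. P0: load  L1  bus=[-]  L1: P0=S P1=S  mem[L1]=60
21. P1: store L2 := 84  bus=[BusRdX,Flush]  L2: P0=I P1=M  mem[L2]=84
22. P1: load  L3  bus=[-]  L3: P0=I P1=M  mem[L3]=60
23. P0: load  L0  bus=[-]  L0: P0=O P1=S  mem[L0]=2

bus = BusRd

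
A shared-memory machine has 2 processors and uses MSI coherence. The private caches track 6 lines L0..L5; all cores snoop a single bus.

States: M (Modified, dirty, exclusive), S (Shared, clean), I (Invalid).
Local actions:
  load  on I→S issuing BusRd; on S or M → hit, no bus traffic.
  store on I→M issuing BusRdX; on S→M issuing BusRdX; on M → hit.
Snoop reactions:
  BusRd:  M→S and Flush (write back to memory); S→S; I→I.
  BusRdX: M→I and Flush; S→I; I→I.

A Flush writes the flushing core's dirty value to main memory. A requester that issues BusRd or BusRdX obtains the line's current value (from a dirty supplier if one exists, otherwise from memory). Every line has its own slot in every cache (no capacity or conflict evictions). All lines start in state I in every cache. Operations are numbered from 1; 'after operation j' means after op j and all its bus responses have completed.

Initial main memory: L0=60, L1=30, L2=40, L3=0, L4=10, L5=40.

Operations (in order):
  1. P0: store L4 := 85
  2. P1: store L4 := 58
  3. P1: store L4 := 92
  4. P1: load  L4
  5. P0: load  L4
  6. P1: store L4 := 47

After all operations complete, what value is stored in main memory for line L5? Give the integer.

memory[L5] = 40

step 1: P0: store L4 := 85  ⟶  MI  (L4)  txn=BusRdX  M[L4]=10
step 2: P1: store L4 := 58  ⟶  IM  (L4)  txn=BusRdX+Flush  M[L4]=85
step 3: P1: store L4 := 92  ⟶  IM  (L4)  txn=∅  M[L4]=85
step 4: P1: load  L4  ⟶  IM  (L4)  txn=∅  M[L4]=85
step 5: P0: load  L4  ⟶  SS  (L4)  txn=BusRd+Flush  M[L4]=92
step 6: P1: store L4 := 47  ⟶  IM  (L4)  txn=BusRdX  M[L4]=92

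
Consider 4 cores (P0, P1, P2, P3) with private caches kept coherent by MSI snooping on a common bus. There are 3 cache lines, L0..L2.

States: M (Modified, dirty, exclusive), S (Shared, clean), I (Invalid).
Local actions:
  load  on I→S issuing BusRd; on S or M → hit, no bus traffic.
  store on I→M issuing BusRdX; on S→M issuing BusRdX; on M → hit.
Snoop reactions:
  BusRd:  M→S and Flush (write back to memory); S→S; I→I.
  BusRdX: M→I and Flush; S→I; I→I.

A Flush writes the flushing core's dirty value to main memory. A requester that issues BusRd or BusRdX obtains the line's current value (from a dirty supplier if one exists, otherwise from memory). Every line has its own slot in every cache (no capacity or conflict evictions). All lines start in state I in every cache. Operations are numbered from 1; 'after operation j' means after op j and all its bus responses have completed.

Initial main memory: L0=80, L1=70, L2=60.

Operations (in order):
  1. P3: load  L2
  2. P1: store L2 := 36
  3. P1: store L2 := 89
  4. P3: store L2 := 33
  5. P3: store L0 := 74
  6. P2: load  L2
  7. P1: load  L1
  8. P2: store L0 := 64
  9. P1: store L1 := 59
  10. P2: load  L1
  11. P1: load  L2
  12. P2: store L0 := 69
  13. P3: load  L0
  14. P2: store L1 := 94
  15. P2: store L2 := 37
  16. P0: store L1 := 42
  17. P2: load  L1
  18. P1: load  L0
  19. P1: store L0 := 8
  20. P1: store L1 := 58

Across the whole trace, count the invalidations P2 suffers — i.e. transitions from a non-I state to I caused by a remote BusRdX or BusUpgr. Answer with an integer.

invalidations = 3

[1] P3: load  L2 | P0:I, P1:I, P2:I, P3:S(60) | bus: BusRd
[2] P1: store L2 := 36 | P0:I, P1:M(36), P2:I, P3:I | bus: BusRdX
[3] P1: store L2 := 89 | P0:I, P1:M(89), P2:I, P3:I | bus: none
[4] P3: store L2 := 33 | P0:I, P1:I, P2:I, P3:M(33) | bus: BusRdX,Flush
[5] P3: store L0 := 74 | P0:I, P1:I, P2:I, P3:M(74) | bus: BusRdX
[6] P2: load  L2 | P0:I, P1:I, P2:S(33), P3:S(33) | bus: BusRd,Flush
[7] P1: load  L1 | P0:I, P1:S(70), P2:I, P3:I | bus: BusRd
[8] P2: store L0 := 64 | P0:I, P1:I, P2:M(64), P3:I | bus: BusRdX,Flush
[9] P1: store L1 := 59 | P0:I, P1:M(59), P2:I, P3:I | bus: BusRdX
[10] P2: load  L1 | P0:I, P1:S(59), P2:S(59), P3:I | bus: BusRd,Flush
[11] P1: load  L2 | P0:I, P1:S(33), P2:S(33), P3:S(33) | bus: BusRd
[12] P2: store L0 := 69 | P0:I, P1:I, P2:M(69), P3:I | bus: none
[13] P3: load  L0 | P0:I, P1:I, P2:S(69), P3:S(69) | bus: BusRd,Flush
[14] P2: store L1 := 94 | P0:I, P1:I, P2:M(94), P3:I | bus: BusRdX
[15] P2: store L2 := 37 | P0:I, P1:I, P2:M(37), P3:I | bus: BusRdX
[16] P0: store L1 := 42 | P0:M(42), P1:I, P2:I, P3:I | bus: BusRdX,Flush
[17] P2: load  L1 | P0:S(42), P1:I, P2:S(42), P3:I | bus: BusRd,Flush
[18] P1: load  L0 | P0:I, P1:S(69), P2:S(69), P3:S(69) | bus: BusRd
[19] P1: store L0 := 8 | P0:I, P1:M(8), P2:I, P3:I | bus: BusRdX
[20] P1: store L1 := 58 | P0:I, P1:M(58), P2:I, P3:I | bus: BusRdX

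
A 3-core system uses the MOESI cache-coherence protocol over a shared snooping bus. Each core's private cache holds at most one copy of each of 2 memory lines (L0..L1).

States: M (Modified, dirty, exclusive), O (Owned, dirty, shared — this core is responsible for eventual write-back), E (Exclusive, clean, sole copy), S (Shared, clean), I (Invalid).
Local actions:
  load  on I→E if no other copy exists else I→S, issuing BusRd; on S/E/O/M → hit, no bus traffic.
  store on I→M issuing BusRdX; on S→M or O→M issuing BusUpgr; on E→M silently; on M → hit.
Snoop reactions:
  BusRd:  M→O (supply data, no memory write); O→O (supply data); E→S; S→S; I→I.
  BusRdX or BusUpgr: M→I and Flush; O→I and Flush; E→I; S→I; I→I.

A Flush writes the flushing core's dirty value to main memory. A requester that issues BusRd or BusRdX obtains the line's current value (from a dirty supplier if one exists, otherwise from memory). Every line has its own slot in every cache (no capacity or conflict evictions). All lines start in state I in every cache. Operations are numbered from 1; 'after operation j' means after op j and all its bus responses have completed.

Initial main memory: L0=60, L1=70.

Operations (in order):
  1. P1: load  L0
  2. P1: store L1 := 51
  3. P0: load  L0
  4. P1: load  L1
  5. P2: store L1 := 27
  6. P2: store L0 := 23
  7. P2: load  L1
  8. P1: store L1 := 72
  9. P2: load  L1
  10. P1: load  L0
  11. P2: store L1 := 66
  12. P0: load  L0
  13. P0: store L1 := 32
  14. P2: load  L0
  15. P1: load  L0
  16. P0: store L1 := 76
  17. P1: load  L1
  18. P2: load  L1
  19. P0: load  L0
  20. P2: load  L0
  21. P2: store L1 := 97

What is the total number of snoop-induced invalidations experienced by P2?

invalidations = 2

  op1 P1: load  L0 → I/E/I on L0; bus BusRd; mem=60
  op2 P1: store L1 := 51 → I/M/I on L1; bus BusRdX; mem=70
  op3 P0: load  L0 → S/S/I on L0; bus BusRd; mem=60
  op4 P1: load  L1 → I/M/I on L1; bus (none); mem=70
  op5 P2: store L1 := 27 → I/I/M on L1; bus BusRdX Flush; mem=51
  op6 P2: store L0 := 23 → I/I/M on L0; bus BusRdX; mem=60
  op7 P2: load  L1 → I/I/M on L1; bus (none); mem=51
  op8 P1: store L1 := 72 → I/M/I on L1; bus BusRdX Flush; mem=27
  op9 P2: load  L1 → I/O/S on L1; bus BusRd; mem=27
  op10 P1: load  L0 → I/S/O on L0; bus BusRd; mem=60
  op11 P2: store L1 := 66 → I/I/M on L1; bus BusUpgr Flush; mem=72
  op12 P0: load  L0 → S/S/O on L0; bus BusRd; mem=60
  op13 P0: store L1 := 32 → M/I/I on L1; bus BusRdX Flush; mem=66
  op14 P2: load  L0 → S/S/O on L0; bus (none); mem=60
  op15 P1: load  L0 → S/S/O on L0; bus (none); mem=60
  op16 P0: store L1 := 76 → M/I/I on L1; bus (none); mem=66
  op17 P1: load  L1 → O/S/I on L1; bus BusRd; mem=66
  op18 P2: load  L1 → O/S/S on L1; bus BusRd; mem=66
  op19 P0: load  L0 → S/S/O on L0; bus (none); mem=60
  op20 P2: load  L0 → S/S/O on L0; bus (none); mem=60
  op21 P2: store L1 := 97 → I/I/M on L1; bus BusUpgr Flush; mem=76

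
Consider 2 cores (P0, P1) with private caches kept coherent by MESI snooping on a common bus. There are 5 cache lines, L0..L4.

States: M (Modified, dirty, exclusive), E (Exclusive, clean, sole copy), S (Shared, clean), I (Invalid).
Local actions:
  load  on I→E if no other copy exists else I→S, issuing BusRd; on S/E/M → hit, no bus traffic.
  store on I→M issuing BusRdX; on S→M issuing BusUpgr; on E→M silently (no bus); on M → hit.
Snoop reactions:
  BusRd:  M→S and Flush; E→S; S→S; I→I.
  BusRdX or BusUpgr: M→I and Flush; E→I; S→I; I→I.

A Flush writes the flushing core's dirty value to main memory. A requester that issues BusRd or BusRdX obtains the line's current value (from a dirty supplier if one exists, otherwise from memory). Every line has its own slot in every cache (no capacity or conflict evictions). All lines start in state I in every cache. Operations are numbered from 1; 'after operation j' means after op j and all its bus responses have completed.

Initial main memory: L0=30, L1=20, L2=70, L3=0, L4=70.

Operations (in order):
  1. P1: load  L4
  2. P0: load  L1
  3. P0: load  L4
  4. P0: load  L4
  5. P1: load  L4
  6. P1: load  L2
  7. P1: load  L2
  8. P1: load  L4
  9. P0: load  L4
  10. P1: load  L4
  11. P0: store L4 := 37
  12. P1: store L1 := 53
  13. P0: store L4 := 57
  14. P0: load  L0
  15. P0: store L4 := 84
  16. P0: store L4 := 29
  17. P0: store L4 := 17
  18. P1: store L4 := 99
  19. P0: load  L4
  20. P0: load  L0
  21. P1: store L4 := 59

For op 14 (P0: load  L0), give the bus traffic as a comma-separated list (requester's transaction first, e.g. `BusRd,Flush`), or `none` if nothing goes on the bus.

bus = BusRd

step 1: P1: load  L4  ⟶  IE  (L4)  txn=BusRd  M[L4]=70
step 2: P0: load  L1  ⟶  EI  (L1)  txn=BusRd  M[L1]=20
step 3: P0: load  L4  ⟶  SS  (L4)  txn=BusRd  M[L4]=70
step 4: P0: load  L4  ⟶  SS  (L4)  txn=∅  M[L4]=70
step 5: P1: load  L4  ⟶  SS  (L4)  txn=∅  M[L4]=70
step 6: P1: load  L2  ⟶  IE  (L2)  txn=BusRd  M[L2]=70
step 7: P1: load  L2  ⟶  IE  (L2)  txn=∅  M[L2]=70
step 8: P1: load  L4  ⟶  SS  (L4)  txn=∅  M[L4]=70
step 9: P0: load  L4  ⟶  SS  (L4)  txn=∅  M[L4]=70
step 10: P1: load  L4  ⟶  SS  (L4)  txn=∅  M[L4]=70
step 11: P0: store L4 := 37  ⟶  MI  (L4)  txn=BusUpgr  M[L4]=70
step 12: P1: store L1 := 53  ⟶  IM  (L1)  txn=BusRdX  M[L1]=20
step 13: P0: store L4 := 57  ⟶  MI  (L4)  txn=∅  M[L4]=70
step 14: P0: load  L0  ⟶  EI  (L0)  txn=BusRd  M[L0]=30
step 15: P0: store L4 := 84  ⟶  MI  (L4)  txn=∅  M[L4]=70
step 16: P0: store L4 := 29  ⟶  MI  (L4)  txn=∅  M[L4]=70
step 17: P0: store L4 := 17  ⟶  MI  (L4)  txn=∅  M[L4]=70
step 18: P1: store L4 := 99  ⟶  IM  (L4)  txn=BusRdX+Flush  M[L4]=17
step 19: P0: load  L4  ⟶  SS  (L4)  txn=BusRd+Flush  M[L4]=99
step 20: P0: load  L0  ⟶  EI  (L0)  txn=∅  M[L0]=30
step 21: P1: store L4 := 59  ⟶  IM  (L4)  txn=BusUpgr  M[L4]=99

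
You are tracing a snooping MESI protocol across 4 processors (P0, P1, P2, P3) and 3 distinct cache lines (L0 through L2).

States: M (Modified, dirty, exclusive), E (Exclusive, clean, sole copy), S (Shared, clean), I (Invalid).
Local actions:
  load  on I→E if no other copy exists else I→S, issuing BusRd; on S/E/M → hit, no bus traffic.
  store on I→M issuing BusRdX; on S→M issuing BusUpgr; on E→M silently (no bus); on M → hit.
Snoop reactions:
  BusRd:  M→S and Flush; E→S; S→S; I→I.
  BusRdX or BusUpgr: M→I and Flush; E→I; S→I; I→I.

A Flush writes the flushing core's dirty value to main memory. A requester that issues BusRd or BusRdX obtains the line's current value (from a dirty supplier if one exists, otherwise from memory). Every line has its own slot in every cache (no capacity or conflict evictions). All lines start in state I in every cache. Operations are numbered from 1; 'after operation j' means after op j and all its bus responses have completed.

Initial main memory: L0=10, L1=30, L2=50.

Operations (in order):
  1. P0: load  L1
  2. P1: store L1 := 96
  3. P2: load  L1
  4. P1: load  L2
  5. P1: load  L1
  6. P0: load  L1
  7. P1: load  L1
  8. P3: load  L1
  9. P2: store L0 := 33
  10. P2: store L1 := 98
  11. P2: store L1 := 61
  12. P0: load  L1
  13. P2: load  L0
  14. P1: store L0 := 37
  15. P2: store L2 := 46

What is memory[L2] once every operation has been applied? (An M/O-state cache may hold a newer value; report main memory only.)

memory[L2] = 50

1. P0: load  L1  bus=[BusRd]  L1: P0=E P1=I P2=I P3=I  mem[L1]=30
2. P1: store L1 := 96  bus=[BusRdX]  L1: P0=I P1=M P2=I P3=I  mem[L1]=30
3. P2: load  L1  bus=[BusRd,Flush]  L1: P0=I P1=S P2=S P3=I  mem[L1]=96
4. P1: load  L2  bus=[BusRd]  L2: P0=I P1=E P2=I P3=I  mem[L2]=50
5. P1: load  L1  bus=[-]  L1: P0=I P1=S P2=S P3=I  mem[L1]=96
6. P0: load  L1  bus=[BusRd]  L1: P0=S P1=S P2=S P3=I  mem[L1]=96
7. P1: load  L1  bus=[-]  L1: P0=S P1=S P2=S P3=I  mem[L1]=96
8. P3: load  L1  bus=[BusRd]  L1: P0=S P1=S P2=S P3=S  mem[L1]=96
9. P2: store L0 := 33  bus=[BusRdX]  L0: P0=I P1=I P2=M P3=I  mem[L0]=10
10. P2: store L1 := 98  bus=[BusUpgr]  L1: P0=I P1=I P2=M P3=I  mem[L1]=96
11. P2: store L1 := 61  bus=[-]  L1: P0=I P1=I P2=M P3=I  mem[L1]=96
12. P0: load  L1  bus=[BusRd,Flush]  L1: P0=S P1=I P2=S P3=I  mem[L1]=61
13. P2: load  L0  bus=[-]  L0: P0=I P1=I P2=M P3=I  mem[L0]=10
14. P1: store L0 := 37  bus=[BusRdX,Flush]  L0: P0=I P1=M P2=I P3=I  mem[L0]=33
15. P2: store L2 := 46  bus=[BusRdX]  L2: P0=I P1=I P2=M P3=I  mem[L2]=50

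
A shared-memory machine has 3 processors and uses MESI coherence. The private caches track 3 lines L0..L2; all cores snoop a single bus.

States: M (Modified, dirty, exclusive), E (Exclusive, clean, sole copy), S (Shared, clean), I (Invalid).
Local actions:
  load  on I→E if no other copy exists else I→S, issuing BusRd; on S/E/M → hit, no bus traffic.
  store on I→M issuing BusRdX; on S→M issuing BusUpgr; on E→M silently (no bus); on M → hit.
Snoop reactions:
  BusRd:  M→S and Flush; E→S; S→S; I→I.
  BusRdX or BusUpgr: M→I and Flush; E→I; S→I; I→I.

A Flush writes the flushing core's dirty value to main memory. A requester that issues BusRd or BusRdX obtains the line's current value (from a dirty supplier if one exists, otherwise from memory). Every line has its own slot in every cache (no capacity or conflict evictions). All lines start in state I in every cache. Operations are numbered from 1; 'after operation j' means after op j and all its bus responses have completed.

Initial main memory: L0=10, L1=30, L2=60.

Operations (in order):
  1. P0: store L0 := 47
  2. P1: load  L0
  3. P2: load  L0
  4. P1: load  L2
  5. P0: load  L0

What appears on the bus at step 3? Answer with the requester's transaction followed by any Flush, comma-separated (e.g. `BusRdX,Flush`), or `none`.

bus = BusRd

[1] P0: store L0 := 47 | P0:M(47), P1:I, P2:I | bus: BusRdX
[2] P1: load  L0 | P0:S(47), P1:S(47), P2:I | bus: BusRd,Flush
[3] P2: load  L0 | P0:S(47), P1:S(47), P2:S(47) | bus: BusRd
[4] P1: load  L2 | P0:I, P1:E(60), P2:I | bus: BusRd
[5] P0: load  L0 | P0:S(47), P1:S(47), P2:S(47) | bus: none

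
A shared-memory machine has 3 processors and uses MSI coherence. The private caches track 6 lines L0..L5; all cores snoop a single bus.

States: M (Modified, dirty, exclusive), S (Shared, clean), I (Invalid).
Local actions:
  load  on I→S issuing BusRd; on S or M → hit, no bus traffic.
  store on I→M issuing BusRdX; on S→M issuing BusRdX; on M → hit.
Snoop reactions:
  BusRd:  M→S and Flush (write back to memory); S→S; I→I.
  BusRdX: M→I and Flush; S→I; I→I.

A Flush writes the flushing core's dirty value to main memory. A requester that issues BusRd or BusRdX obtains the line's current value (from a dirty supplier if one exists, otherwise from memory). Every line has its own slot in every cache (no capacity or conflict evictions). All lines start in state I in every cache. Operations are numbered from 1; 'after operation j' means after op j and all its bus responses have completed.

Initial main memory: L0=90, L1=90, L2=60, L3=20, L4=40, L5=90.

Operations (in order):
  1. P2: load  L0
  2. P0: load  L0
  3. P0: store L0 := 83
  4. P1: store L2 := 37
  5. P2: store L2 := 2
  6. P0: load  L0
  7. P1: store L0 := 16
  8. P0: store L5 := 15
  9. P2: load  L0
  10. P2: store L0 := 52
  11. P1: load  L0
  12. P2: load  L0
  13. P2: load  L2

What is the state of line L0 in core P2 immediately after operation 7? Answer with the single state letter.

step 1: P2: load  L0  ⟶  IIS  (L0)  txn=BusRd  M[L0]=90
step 2: P0: load  L0  ⟶  SIS  (L0)  txn=BusRd  M[L0]=90
step 3: P0: store L0 := 83  ⟶  MII  (L0)  txn=BusRdX  M[L0]=90
step 4: P1: store L2 := 37  ⟶  IMI  (L2)  txn=BusRdX  M[L2]=60
step 5: P2: store L2 := 2  ⟶  IIM  (L2)  txn=BusRdX+Flush  M[L2]=37
step 6: P0: load  L0  ⟶  MII  (L0)  txn=∅  M[L0]=90
step 7: P1: store L0 := 16  ⟶  IMI  (L0)  txn=BusRdX+Flush  M[L0]=83
step 8: P0: store L5 := 15  ⟶  MII  (L5)  txn=BusRdX  M[L5]=90
step 9: P2: load  L0  ⟶  ISS  (L0)  txn=BusRd+Flush  M[L0]=16
step 10: P2: store L0 := 52  ⟶  IIM  (L0)  txn=BusRdX  M[L0]=16
step 11: P1: load  L0  ⟶  ISS  (L0)  txn=BusRd+Flush  M[L0]=52
step 12: P2: load  L0  ⟶  ISS  (L0)  txn=∅  M[L0]=52
step 13: P2: load  L2  ⟶  IIM  (L2)  txn=∅  M[L2]=37

state = I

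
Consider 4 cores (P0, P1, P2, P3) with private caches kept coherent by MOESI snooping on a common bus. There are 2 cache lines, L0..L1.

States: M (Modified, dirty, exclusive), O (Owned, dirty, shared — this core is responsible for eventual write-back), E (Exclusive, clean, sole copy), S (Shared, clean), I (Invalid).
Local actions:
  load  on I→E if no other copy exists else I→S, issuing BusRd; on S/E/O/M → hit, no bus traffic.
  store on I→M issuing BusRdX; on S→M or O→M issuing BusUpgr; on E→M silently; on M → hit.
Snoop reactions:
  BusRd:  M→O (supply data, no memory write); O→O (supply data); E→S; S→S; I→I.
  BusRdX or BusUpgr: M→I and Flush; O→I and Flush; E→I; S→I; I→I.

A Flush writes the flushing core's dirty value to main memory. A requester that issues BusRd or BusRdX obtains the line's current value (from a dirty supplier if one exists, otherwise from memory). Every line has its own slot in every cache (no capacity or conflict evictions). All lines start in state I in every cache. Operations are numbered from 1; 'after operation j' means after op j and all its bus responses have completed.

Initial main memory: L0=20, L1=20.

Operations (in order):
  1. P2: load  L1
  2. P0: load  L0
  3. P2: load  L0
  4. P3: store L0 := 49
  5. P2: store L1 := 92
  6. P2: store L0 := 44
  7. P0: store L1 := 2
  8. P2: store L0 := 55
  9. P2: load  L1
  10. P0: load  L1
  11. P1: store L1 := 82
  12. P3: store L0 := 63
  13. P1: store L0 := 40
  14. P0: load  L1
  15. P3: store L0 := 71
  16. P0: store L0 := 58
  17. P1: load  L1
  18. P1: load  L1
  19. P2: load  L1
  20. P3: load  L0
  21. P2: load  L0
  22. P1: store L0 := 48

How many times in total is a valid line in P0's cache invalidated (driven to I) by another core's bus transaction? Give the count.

invalidations = 3

step 1: P2: load  L1  ⟶  IIEI  (L1)  txn=BusRd  M[L1]=20
step 2: P0: load  L0  ⟶  EIII  (L0)  txn=BusRd  M[L0]=20
step 3: P2: load  L0  ⟶  SISI  (L0)  txn=BusRd  M[L0]=20
step 4: P3: store L0 := 49  ⟶  IIIM  (L0)  txn=BusRdX  M[L0]=20
step 5: P2: store L1 := 92  ⟶  IIMI  (L1)  txn=∅  M[L1]=20
step 6: P2: store L0 := 44  ⟶  IIMI  (L0)  txn=BusRdX+Flush  M[L0]=49
step 7: P0: store L1 := 2  ⟶  MIII  (L1)  txn=BusRdX+Flush  M[L1]=92
step 8: P2: store L0 := 55  ⟶  IIMI  (L0)  txn=∅  M[L0]=49
step 9: P2: load  L1  ⟶  OISI  (L1)  txn=BusRd  M[L1]=92
step 10: P0: load  L1  ⟶  OISI  (L1)  txn=∅  M[L1]=92
step 11: P1: store L1 := 82  ⟶  IMII  (L1)  txn=BusRdX+Flush  M[L1]=2
step 12: P3: store L0 := 63  ⟶  IIIM  (L0)  txn=BusRdX+Flush  M[L0]=55
step 13: P1: store L0 := 40  ⟶  IMII  (L0)  txn=BusRdX+Flush  M[L0]=63
step 14: P0: load  L1  ⟶  SOII  (L1)  txn=BusRd  M[L1]=2
step 15: P3: store L0 := 71  ⟶  IIIM  (L0)  txn=BusRdX+Flush  M[L0]=40
step 16: P0: store L0 := 58  ⟶  MIII  (L0)  txn=BusRdX+Flush  M[L0]=71
step 17: P1: load  L1  ⟶  SOII  (L1)  txn=∅  M[L1]=2
step 18: P1: load  L1  ⟶  SOII  (L1)  txn=∅  M[L1]=2
step 19: P2: load  L1  ⟶  SOSI  (L1)  txn=BusRd  M[L1]=2
step 20: P3: load  L0  ⟶  OIIS  (L0)  txn=BusRd  M[L0]=71
step 21: P2: load  L0  ⟶  OISS  (L0)  txn=BusRd  M[L0]=71
step 22: P1: store L0 := 48  ⟶  IMII  (L0)  txn=BusRdX+Flush  M[L0]=58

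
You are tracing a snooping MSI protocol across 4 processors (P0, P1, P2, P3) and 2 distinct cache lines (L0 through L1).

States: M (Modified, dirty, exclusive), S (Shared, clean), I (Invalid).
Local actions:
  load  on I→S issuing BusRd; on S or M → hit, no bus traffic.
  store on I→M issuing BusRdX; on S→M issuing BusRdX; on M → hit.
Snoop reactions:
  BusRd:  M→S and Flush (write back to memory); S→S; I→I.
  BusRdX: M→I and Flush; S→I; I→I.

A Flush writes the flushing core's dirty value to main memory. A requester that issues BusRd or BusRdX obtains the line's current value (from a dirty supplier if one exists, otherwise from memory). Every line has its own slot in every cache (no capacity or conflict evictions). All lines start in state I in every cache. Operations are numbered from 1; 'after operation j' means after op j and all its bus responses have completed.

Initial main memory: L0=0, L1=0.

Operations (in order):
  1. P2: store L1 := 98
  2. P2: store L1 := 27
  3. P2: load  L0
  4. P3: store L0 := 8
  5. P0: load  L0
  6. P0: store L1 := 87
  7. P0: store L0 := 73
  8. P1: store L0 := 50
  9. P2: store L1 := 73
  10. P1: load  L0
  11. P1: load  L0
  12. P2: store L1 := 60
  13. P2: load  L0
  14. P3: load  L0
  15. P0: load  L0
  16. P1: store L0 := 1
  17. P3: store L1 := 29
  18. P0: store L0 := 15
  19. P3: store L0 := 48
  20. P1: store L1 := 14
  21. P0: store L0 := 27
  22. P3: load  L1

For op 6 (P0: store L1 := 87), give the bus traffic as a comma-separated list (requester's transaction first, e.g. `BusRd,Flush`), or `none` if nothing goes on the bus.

step 1: P2: store L1 := 98  ⟶  IIMI  (L1)  txn=BusRdX  M[L1]=0
step 2: P2: store L1 := 27  ⟶  IIMI  (L1)  txn=∅  M[L1]=0
step 3: P2: load  L0  ⟶  IISI  (L0)  txn=BusRd  M[L0]=0
step 4: P3: store L0 := 8  ⟶  IIIM  (L0)  txn=BusRdX  M[L0]=0
step 5: P0: load  L0  ⟶  SIIS  (L0)  txn=BusRd+Flush  M[L0]=8
step 6: P0: store L1 := 87  ⟶  MIII  (L1)  txn=BusRdX+Flush  M[L1]=27
step 7: P0: store L0 := 73  ⟶  MIII  (L0)  txn=BusRdX  M[L0]=8
step 8: P1: store L0 := 50  ⟶  IMII  (L0)  txn=BusRdX+Flush  M[L0]=73
step 9: P2: store L1 := 73  ⟶  IIMI  (L1)  txn=BusRdX+Flush  M[L1]=87
step 10: P1: load  L0  ⟶  IMII  (L0)  txn=∅  M[L0]=73
step 11: P1: load  L0  ⟶  IMII  (L0)  txn=∅  M[L0]=73
step 12: P2: store L1 := 60  ⟶  IIMI  (L1)  txn=∅  M[L1]=87
step 13: P2: load  L0  ⟶  ISSI  (L0)  txn=BusRd+Flush  M[L0]=50
step 14: P3: load  L0  ⟶  ISSS  (L0)  txn=BusRd  M[L0]=50
step 15: P0: load  L0  ⟶  SSSS  (L0)  txn=BusRd  M[L0]=50
step 16: P1: store L0 := 1  ⟶  IMII  (L0)  txn=BusRdX  M[L0]=50
step 17: P3: store L1 := 29  ⟶  IIIM  (L1)  txn=BusRdX+Flush  M[L1]=60
step 18: P0: store L0 := 15  ⟶  MIII  (L0)  txn=BusRdX+Flush  M[L0]=1
step 19: P3: store L0 := 48  ⟶  IIIM  (L0)  txn=BusRdX+Flush  M[L0]=15
step 20: P1: store L1 := 14  ⟶  IMII  (L1)  txn=BusRdX+Flush  M[L1]=29
step 21: P0: store L0 := 27  ⟶  MIII  (L0)  txn=BusRdX+Flush  M[L0]=48
step 22: P3: load  L1  ⟶  ISIS  (L1)  txn=BusRd+Flush  M[L1]=14

bus = BusRdX,Flush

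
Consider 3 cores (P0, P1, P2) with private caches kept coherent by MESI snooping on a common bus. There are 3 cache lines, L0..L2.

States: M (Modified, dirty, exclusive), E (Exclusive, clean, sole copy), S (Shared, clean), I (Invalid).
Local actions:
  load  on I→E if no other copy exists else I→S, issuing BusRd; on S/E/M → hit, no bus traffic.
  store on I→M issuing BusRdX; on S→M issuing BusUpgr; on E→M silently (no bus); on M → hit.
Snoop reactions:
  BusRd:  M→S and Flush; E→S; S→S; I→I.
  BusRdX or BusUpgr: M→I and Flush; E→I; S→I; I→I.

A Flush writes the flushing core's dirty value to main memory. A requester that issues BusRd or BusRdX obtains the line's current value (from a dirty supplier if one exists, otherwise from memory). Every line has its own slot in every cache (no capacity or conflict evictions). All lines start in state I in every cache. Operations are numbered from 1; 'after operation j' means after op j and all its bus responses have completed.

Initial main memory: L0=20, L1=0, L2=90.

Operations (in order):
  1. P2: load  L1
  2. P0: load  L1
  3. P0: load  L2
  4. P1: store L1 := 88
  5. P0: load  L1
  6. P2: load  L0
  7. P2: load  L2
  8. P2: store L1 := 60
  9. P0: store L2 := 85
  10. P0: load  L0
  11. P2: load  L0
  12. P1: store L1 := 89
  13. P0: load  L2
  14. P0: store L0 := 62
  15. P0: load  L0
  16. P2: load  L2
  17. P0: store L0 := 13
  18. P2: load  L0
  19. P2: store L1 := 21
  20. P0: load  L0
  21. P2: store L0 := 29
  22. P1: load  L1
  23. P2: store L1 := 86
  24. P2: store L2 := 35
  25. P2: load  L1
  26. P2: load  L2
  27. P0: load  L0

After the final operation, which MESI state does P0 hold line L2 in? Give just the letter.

1. P2: load  L1  bus=[BusRd]  L1: P0=I P1=I P2=E  mem[L1]=0
2. P0: load  L1  bus=[BusRd]  L1: P0=S P1=I P2=S  mem[L1]=0
3. P0: load  L2  bus=[BusRd]  L2: P0=E P1=I P2=I  mem[L2]=90
4. P1: store L1 := 88  bus=[BusRdX]  L1: P0=I P1=M P2=I  mem[L1]=0
5. P0: load  L1  bus=[BusRd,Flush]  L1: P0=S P1=S P2=I  mem[L1]=88
6. P2: load  L0  bus=[BusRd]  L0: P0=I P1=I P2=E  mem[L0]=20
7. P2: load  L2  bus=[BusRd]  L2: P0=S P1=I P2=S  mem[L2]=90
8. P2: store L1 := 60  bus=[BusRdX]  L1: P0=I P1=I P2=M  mem[L1]=88
9. P0: store L2 := 85  bus=[BusUpgr]  L2: P0=M P1=I P2=I  mem[L2]=90
10. P0: load  L0  bus=[BusRd]  L0: P0=S P1=I P2=S  mem[L0]=20
11. P2: load  L0  bus=[-]  L0: P0=S P1=I P2=S  mem[L0]=20
12. P1: store L1 := 89  bus=[BusRdX,Flush]  L1: P0=I P1=M P2=I  mem[L1]=60
13. P0: load  L2  bus=[-]  L2: P0=M P1=I P2=I  mem[L2]=90
14. P0: store L0 := 62  bus=[BusUpgr]  L0: P0=M P1=I P2=I  mem[L0]=20
15. P0: load  L0  bus=[-]  L0: P0=M P1=I P2=I  mem[L0]=20
16. P2: load  L2  bus=[BusRd,Flush]  L2: P0=S P1=I P2=S  mem[L2]=85
17. P0: store L0 := 13  bus=[-]  L0: P0=M P1=I P2=I  mem[L0]=20
18. P2: load  L0  bus=[BusRd,Flush]  L0: P0=S P1=I P2=S  mem[L0]=13
19. P2: store L1 := 21  bus=[BusRdX,Flush]  L1: P0=I P1=I P2=M  mem[L1]=89
20. P0: load  L0  bus=[-]  L0: P0=S P1=I P2=S  mem[L0]=13
21. P2: store L0 := 29  bus=[BusUpgr]  L0: P0=I P1=I P2=M  mem[L0]=13
22. P1: load  L1  bus=[BusRd,Flush]  L1: P0=I P1=S P2=S  mem[L1]=21
23. P2: store L1 := 86  bus=[BusUpgr]  L1: P0=I P1=I P2=M  mem[L1]=21
24. P2: store L2 := 35  bus=[BusUpgr]  L2: P0=I P1=I P2=M  mem[L2]=85
25. P2: load  L1  bus=[-]  L1: P0=I P1=I P2=M  mem[L1]=21
26. P2: load  L2  bus=[-]  L2: P0=I P1=I P2=M  mem[L2]=85
27. P0: load  L0  bus=[BusRd,Flush]  L0: P0=S P1=I P2=S  mem[L0]=29

state = I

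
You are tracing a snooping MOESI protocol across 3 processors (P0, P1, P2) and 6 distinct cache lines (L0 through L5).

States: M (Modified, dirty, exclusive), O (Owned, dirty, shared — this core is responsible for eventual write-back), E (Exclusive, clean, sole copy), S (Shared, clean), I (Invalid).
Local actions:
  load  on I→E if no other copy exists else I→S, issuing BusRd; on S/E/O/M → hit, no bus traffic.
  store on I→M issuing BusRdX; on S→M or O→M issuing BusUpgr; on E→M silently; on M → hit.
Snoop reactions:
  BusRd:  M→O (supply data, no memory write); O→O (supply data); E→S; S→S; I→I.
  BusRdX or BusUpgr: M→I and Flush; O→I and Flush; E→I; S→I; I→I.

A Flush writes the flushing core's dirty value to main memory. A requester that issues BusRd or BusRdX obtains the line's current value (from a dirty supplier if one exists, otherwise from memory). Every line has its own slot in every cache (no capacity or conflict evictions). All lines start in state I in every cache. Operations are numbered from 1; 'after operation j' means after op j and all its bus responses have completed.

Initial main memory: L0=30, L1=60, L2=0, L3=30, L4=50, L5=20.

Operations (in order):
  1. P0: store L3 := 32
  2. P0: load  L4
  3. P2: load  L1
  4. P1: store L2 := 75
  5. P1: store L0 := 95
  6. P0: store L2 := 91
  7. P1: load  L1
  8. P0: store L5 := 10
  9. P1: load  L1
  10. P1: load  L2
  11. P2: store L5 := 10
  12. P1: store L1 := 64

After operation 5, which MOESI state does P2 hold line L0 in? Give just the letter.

state = I

[1] P0: store L3 := 32 | P0:M(32), P1:I, P2:I | bus: BusRdX
[2] P0: load  L4 | P0:E(50), P1:I, P2:I | bus: BusRd
[3] P2: load  L1 | P0:I, P1:I, P2:E(60) | bus: BusRd
[4] P1: store L2 := 75 | P0:I, P1:M(75), P2:I | bus: BusRdX
[5] P1: store L0 := 95 | P0:I, P1:M(95), P2:I | bus: BusRdX
[6] P0: store L2 := 91 | P0:M(91), P1:I, P2:I | bus: BusRdX,Flush
[7] P1: load  L1 | P0:I, P1:S(60), P2:S(60) | bus: BusRd
[8] P0: store L5 := 10 | P0:M(10), P1:I, P2:I | bus: BusRdX
[9] P1: load  L1 | P0:I, P1:S(60), P2:S(60) | bus: none
[10] P1: load  L2 | P0:O(91), P1:S(91), P2:I | bus: BusRd
[11] P2: store L5 := 10 | P0:I, P1:I, P2:M(10) | bus: BusRdX,Flush
[12] P1: store L1 := 64 | P0:I, P1:M(64), P2:I | bus: BusUpgr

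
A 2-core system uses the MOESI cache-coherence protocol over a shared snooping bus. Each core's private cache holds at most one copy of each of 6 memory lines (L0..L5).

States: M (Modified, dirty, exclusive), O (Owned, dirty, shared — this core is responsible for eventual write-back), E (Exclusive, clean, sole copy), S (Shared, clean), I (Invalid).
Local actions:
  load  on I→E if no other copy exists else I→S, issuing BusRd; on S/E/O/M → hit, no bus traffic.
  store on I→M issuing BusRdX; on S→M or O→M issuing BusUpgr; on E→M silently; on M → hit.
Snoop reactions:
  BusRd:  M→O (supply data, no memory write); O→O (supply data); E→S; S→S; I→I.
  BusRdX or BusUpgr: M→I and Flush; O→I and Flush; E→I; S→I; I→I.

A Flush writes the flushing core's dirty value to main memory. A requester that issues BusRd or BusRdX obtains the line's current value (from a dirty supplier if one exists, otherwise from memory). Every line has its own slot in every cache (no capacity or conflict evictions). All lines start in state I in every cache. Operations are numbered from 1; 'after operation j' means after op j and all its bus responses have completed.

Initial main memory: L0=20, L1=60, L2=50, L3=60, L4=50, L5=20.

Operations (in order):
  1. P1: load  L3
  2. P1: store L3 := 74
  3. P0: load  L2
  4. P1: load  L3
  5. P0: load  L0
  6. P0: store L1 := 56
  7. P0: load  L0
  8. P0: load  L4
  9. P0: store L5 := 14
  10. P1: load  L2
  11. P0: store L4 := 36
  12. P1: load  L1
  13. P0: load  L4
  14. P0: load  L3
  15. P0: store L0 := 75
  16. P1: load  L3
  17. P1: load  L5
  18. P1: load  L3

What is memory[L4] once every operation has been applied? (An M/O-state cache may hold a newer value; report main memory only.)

1. P1: load  L3  bus=[BusRd]  L3: P0=I P1=E  mem[L3]=60
2. P1: store L3 := 74  bus=[-]  L3: P0=I P1=M  mem[L3]=60
3. P0: load  L2  bus=[BusRd]  L2: P0=E P1=I  mem[L2]=50
4. P1: load  L3  bus=[-]  L3: P0=I P1=M  mem[L3]=60
5. P0: load  L0  bus=[BusRd]  L0: P0=E P1=I  mem[L0]=20
6. P0: store L1 := 56  bus=[BusRdX]  L1: P0=M P1=I  mem[L1]=60
7. P0: load  L0  bus=[-]  L0: P0=E P1=I  mem[L0]=20
8. P0: load  L4  bus=[BusRd]  L4: P0=E P1=I  mem[L4]=50
9. P0: store L5 := 14  bus=[BusRdX]  L5: P0=M P1=I  mem[L5]=20
10. P1: load  L2  bus=[BusRd]  L2: P0=S P1=S  mem[L2]=50
11. P0: store L4 := 36  bus=[-]  L4: P0=M P1=I  mem[L4]=50
12. P1: load  L1  bus=[BusRd]  L1: P0=O P1=S  mem[L1]=60
13. P0: load  L4  bus=[-]  L4: P0=M P1=I  mem[L4]=50
14. P0: load  L3  bus=[BusRd]  L3: P0=S P1=O  mem[L3]=60
15. P0: store L0 := 75  bus=[-]  L0: P0=M P1=I  mem[L0]=20
16. P1: load  L3  bus=[-]  L3: P0=S P1=O  mem[L3]=60
17. P1: load  L5  bus=[BusRd]  L5: P0=O P1=S  mem[L5]=20
18. P1: load  L3  bus=[-]  L3: P0=S P1=O  mem[L3]=60

memory[L4] = 50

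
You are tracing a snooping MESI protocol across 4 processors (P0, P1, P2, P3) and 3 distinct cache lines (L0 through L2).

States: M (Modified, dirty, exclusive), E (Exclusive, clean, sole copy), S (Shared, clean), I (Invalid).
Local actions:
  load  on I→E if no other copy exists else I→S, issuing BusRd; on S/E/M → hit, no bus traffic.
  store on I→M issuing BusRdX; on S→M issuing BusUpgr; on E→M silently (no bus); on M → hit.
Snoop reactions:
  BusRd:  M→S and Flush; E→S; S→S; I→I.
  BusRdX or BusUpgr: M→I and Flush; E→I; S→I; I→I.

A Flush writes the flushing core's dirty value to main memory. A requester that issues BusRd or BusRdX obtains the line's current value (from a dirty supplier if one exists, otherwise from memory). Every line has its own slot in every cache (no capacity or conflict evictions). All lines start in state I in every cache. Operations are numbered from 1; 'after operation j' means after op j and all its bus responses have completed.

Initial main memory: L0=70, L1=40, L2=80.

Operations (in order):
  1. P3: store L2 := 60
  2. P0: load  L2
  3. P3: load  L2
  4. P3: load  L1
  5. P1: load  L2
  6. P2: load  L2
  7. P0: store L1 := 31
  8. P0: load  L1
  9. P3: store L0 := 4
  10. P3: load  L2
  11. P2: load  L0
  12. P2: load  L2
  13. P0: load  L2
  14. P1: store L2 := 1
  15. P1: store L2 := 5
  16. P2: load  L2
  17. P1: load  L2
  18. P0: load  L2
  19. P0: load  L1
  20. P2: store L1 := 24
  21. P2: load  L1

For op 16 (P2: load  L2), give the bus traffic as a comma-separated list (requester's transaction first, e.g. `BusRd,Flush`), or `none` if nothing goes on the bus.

step 1: P3: store L2 := 60  ⟶  IIIM  (L2)  txn=BusRdX  M[L2]=80
step 2: P0: load  L2  ⟶  SIIS  (L2)  txn=BusRd+Flush  M[L2]=60
step 3: P3: load  L2  ⟶  SIIS  (L2)  txn=∅  M[L2]=60
step 4: P3: load  L1  ⟶  IIIE  (L1)  txn=BusRd  M[L1]=40
step 5: P1: load  L2  ⟶  SSIS  (L2)  txn=BusRd  M[L2]=60
step 6: P2: load  L2  ⟶  SSSS  (L2)  txn=BusRd  M[L2]=60
step 7: P0: store L1 := 31  ⟶  MIII  (L1)  txn=BusRdX  M[L1]=40
step 8: P0: load  L1  ⟶  MIII  (L1)  txn=∅  M[L1]=40
step 9: P3: store L0 := 4  ⟶  IIIM  (L0)  txn=BusRdX  M[L0]=70
step 10: P3: load  L2  ⟶  SSSS  (L2)  txn=∅  M[L2]=60
step 11: P2: load  L0  ⟶  IISS  (L0)  txn=BusRd+Flush  M[L0]=4
step 12: P2: load  L2  ⟶  SSSS  (L2)  txn=∅  M[L2]=60
step 13: P0: load  L2  ⟶  SSSS  (L2)  txn=∅  M[L2]=60
step 14: P1: store L2 := 1  ⟶  IMII  (L2)  txn=BusUpgr  M[L2]=60
step 15: P1: store L2 := 5  ⟶  IMII  (L2)  txn=∅  M[L2]=60
step 16: P2: load  L2  ⟶  ISSI  (L2)  txn=BusRd+Flush  M[L2]=5
step 17: P1: load  L2  ⟶  ISSI  (L2)  txn=∅  M[L2]=5
step 18: P0: load  L2  ⟶  SSSI  (L2)  txn=BusRd  M[L2]=5
step 19: P0: load  L1  ⟶  MIII  (L1)  txn=∅  M[L1]=40
step 20: P2: store L1 := 24  ⟶  IIMI  (L1)  txn=BusRdX+Flush  M[L1]=31
step 21: P2: load  L1  ⟶  IIMI  (L1)  txn=∅  M[L1]=31

bus = BusRd,Flush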